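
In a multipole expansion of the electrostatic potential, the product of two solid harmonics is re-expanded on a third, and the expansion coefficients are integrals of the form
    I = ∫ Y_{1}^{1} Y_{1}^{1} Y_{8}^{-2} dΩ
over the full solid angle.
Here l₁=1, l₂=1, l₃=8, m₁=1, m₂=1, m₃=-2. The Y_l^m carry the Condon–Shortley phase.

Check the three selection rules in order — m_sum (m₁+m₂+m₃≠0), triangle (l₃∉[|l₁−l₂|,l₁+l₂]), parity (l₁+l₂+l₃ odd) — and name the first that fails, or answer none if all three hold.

azimuthal sum: 1 + 1 − 2 = 0  ✓
0 ≤ 8 ≤ 2 (triangle on l)  ✗
L = 1 + 1 + 8 = 10 (even)

triangle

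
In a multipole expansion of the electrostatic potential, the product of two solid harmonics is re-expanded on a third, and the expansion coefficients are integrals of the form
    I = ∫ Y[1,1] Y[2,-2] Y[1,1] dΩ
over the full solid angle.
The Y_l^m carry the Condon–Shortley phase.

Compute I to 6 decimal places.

Rules hold: Σm=0, L=4 even, 1≤1≤3.
N = 3·5·3 = 45
Δ = 2!·0!·2!/5! = 1/30
Racah Σ t=1..1: t=1:−1/1 = -1/1
⇒ 3j(1 2 1; 0 0 0)² = 2/15, sgn +1
Racah Σ t=0..0: t=0:+1/4 = 1/4
⇒ 3j(1 2 1; 1 -2 1)² = 1/5, sgn +1
4πI² = N·(3j₀)²·(3jₘ)² = 6/5
I = +1·√(1.2/4π) = 0.30901936

0.309019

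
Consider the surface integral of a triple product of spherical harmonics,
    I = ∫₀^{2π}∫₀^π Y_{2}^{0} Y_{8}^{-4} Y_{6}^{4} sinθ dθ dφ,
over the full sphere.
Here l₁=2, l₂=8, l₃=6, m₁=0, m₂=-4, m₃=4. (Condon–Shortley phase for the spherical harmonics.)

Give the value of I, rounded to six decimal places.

Checks pass: Σm=0; 16 even; l₃=6∈[6,10].
(2·2+1)(2·8+1)(2·6+1) = 1105
Δ: 4! 0! 12! / 17! → 1/30940
sum: t=2:+1/2073600 = 1/2073600
3j²(2 8 6; 0 0 0) = Δ·Π!·Σ² = 28/1105  (sign +1)
sum: t=2:+1/29030400 = 1/29030400
3j²(2 8 6; 0 -4 4) = Δ·Π!·Σ² = 99/7735  (sign +1)
combine: 4πI² = 1105·28/1105·99/7735 = 396/1105
take √, sign +1: I = 0.16887351

0.168874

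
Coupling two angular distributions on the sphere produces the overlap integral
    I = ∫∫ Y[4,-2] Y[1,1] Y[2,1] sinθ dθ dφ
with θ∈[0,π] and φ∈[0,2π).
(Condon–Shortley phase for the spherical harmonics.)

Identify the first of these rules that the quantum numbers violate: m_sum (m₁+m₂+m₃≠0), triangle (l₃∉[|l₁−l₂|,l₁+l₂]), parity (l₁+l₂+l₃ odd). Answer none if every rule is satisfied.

Σmᵢ = 0  ✓
l₃∈[|l₁−l₂|,l₁+l₂]=[3,5], have l₃=2  ✗
Σlᵢ = 7 ⇒ odd

triangle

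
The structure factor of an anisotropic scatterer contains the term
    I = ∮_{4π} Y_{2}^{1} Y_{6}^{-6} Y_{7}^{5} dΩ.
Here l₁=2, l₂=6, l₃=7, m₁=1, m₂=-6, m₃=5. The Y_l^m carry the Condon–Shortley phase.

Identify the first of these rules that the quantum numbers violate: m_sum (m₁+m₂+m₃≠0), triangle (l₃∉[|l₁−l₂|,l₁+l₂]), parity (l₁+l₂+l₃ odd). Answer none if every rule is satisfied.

parity

azimuthal sum: 1 − 6 + 5 = 0  ✓
4 ≤ 7 ≤ 8 (triangle on l)  ✓
L = 2 + 6 + 7 = 15 (odd)  ✗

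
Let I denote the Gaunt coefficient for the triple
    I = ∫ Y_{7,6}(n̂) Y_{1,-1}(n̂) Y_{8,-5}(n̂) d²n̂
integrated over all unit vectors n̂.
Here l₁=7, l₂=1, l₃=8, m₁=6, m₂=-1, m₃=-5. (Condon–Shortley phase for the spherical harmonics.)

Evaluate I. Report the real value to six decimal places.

-0.052996

m-sum 0 ✓  L=16 even ✓  6≤8≤8 ✓
Π(2lᵢ+1) = 15×3×17 = 765
triangle coeff Δ(7,1,8) = 1/2040
Σ_t [0,0]: t=0:+1/25401600 = 1/25401600
(3j)²=8/255 [(7 1 8; 0 0 0)], sign=+1
Σ_t [0,0]: t=0:+1/12454041600 = 1/12454041600
(3j)²=1/680 [(7 1 8; 6 -1 -5)], sign=-1
⇒ 4πI² = 3/85
I = (-1)√(3/85/(4π)) = -0.05299638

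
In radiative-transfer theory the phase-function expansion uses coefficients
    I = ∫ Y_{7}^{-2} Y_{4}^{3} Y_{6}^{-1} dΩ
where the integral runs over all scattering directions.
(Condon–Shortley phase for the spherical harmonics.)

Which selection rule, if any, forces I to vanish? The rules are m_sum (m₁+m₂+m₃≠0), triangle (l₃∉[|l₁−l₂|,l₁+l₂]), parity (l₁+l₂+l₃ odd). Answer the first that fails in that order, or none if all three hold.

Σmᵢ = 0  ✓
l₃∈[|l₁−l₂|,l₁+l₂]=[3,11], have l₃=6  ✓
Σlᵢ = 17 ⇒ odd  ✗

parity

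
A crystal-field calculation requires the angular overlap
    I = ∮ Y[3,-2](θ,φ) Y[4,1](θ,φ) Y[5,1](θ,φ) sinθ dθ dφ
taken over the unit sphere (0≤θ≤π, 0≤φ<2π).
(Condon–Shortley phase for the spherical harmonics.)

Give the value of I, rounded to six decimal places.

Rules hold: Σm=0, L=12 even, 1≤5≤7.
N = 7·9·11 = 693
Δ = 2!·4!·6!/13! = 1/180180
Racah Σ t=0..2: t=0:+1/576 t=1:−1/144 t=2:+1/576 = -1/288
⇒ 3j(3 4 5; 0 0 0)² = 20/1001, sgn +1
Racah Σ t=1..2: t=1:−1/1152 t=2:+1/432 = 5/3456
⇒ 3j(3 4 5; -2 1 1)² = 625/36036, sgn +1
4πI² = N·(3j₀)²·(3jₘ)² = 3125/13013
I = +1·√(0.240144/4π) = 0.13823925

0.138239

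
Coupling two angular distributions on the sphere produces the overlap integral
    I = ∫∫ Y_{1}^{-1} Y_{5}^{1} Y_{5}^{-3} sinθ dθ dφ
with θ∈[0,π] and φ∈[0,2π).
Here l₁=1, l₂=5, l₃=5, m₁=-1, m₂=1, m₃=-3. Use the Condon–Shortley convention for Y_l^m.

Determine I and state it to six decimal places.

Σmᵢ = -3 ≠ 0, so the φ-integral vanishes; I = 0

0.000000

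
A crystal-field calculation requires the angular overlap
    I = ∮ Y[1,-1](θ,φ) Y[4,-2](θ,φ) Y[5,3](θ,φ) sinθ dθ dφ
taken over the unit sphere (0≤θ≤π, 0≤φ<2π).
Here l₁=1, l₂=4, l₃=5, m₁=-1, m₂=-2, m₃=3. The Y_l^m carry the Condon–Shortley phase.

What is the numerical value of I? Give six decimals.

Checks pass: Σm=0; 10 even; l₃=5∈[3,5].
(2·1+1)(2·4+1)(2·5+1) = 297
Δ: 0! 2! 8! / 11! → 1/495
sum: t=0:+1/576 = 1/576
3j²(1 4 5; 0 0 0) = Δ·Π!·Σ² = 5/99  (sign -1)
sum: t=0:+1/2880 = 1/2880
3j²(1 4 5; -1 -2 3) = Δ·Π!·Σ² = 28/495  (sign +1)
combine: 4πI² = 297·5/99·28/495 = 28/33
take √, sign -1: I = -0.25984664

-0.259847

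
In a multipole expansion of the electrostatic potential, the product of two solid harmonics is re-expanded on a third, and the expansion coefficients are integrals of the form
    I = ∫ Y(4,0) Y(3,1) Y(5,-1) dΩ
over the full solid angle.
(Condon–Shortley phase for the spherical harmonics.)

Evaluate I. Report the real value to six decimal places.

Checks pass: Σm=0; 12 even; l₃=5∈[1,7].
(2·4+1)(2·3+1)(2·5+1) = 693
Δ: 2! 6! 4! / 13! → 1/180180
sum: t=0:+1/576 t=1:−1/144 t=2:+1/576 = -1/288
3j²(4 3 5; 0 0 0) = Δ·Π!·Σ² = 20/1001  (sign +1)
sum: t=0:+1/2304 t=1:−1/216 t=2:+1/384 = -11/6912
3j²(4 3 5; 0 1 -1) = Δ·Π!·Σ² = 11/1638  (sign -1)
combine: 4πI² = 693·20/1001·11/1638 = 110/1183
take √, sign -1: I = -0.08601992

-0.086020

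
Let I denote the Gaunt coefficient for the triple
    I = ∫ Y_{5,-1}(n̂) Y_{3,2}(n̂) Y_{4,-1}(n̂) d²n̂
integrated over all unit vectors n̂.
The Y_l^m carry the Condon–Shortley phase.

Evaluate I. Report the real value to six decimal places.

Rules hold: Σm=0, L=12 even, 2≤4≤8.
N = 11·7·9 = 693
Δ = 4!·6!·2!/13! = 1/180180
Racah Σ t=1..3: t=1:−1/576 t=2:+1/144 t=3:−1/576 = 1/288
⇒ 3j(5 3 4; 0 0 0)² = 20/1001, sgn +1
Racah Σ t=3..4: t=3:−1/432 t=4:+1/1152 = -5/3456
⇒ 3j(5 3 4; -1 2 -1)² = 625/36036, sgn +1
4πI² = N·(3j₀)²·(3jₘ)² = 3125/13013
I = +1·√(0.240144/4π) = 0.13823925

0.138239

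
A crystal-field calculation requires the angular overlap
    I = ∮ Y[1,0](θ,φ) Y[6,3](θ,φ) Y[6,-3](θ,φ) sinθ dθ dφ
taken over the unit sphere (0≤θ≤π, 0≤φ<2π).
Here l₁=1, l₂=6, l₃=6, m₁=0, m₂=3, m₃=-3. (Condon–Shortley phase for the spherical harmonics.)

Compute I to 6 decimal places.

L=13 odd ⇒ parity kills the (l;000) factor ⇒ I = 0

0.000000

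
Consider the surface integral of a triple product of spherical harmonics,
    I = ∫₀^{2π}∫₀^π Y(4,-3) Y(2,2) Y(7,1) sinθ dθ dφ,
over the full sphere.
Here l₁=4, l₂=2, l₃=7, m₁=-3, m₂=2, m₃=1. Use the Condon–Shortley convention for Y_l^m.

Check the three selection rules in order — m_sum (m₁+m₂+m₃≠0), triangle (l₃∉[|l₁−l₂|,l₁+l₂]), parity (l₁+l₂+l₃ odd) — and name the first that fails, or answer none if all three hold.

triangle

m₁+m₂+m₃ = -3 + 2 + 1 = 0  ✓
triangle: |4−2|=2 ≤ l₃=7 ≤ 4+2=6  ✗
parity: l₁+l₂+l₃ = 13 is odd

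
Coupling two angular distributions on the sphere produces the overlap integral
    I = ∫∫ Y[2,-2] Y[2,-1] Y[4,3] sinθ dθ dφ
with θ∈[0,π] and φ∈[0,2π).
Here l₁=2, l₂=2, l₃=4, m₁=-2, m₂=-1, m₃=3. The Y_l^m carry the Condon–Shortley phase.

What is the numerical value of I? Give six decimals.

-0.238414

m-sum 0 ✓  L=8 even ✓  0≤4≤4 ✓
Π(2lᵢ+1) = 5×5×9 = 225
triangle coeff Δ(2,2,4) = 1/630
Σ_t [0,0]: t=0:+1/16 = 1/16
(3j)²=2/35 [(2 2 4; 0 0 0)], sign=+1
Σ_t [0,0]: t=0:+1/144 = 1/144
(3j)²=1/18 [(2 2 4; -2 -1 3)], sign=-1
⇒ 4πI² = 5/7
I = (-1)√(5/7/(4π)) = -0.23841361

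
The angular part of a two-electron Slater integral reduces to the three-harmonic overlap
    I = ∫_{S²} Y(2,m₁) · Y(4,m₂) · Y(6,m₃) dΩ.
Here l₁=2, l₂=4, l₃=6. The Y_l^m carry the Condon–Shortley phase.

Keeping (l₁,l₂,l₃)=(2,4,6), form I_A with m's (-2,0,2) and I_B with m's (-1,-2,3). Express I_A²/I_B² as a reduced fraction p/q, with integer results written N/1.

l's match ⇒ only the (l;m) 3-j factors differ between A and B.
A: triangle coeff Δ(2,4,6) = 1/6435; Σ_t [0,0]: t=0:+1/13824 = 1/13824; (3j)²=14/1287 [(2 4 6; -2 0 2)], sign=+1
B: triangle coeff Δ(2,4,6) = 1/6435; Σ_t [0,0]: t=0:+1/8640 = 1/8640; (3j)²=28/715 [(2 4 6; -1 -2 3)], sign=-1
I_A²/I_B² = (14/1287)/(28/715) = 5/18

5/18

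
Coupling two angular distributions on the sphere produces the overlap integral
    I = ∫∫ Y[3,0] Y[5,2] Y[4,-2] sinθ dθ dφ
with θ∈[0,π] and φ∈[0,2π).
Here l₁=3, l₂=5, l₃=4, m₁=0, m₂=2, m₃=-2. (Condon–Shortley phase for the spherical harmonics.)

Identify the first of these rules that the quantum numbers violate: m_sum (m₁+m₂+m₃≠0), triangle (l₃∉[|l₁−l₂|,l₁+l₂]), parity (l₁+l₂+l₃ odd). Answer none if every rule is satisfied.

none

Σmᵢ = 0  ✓
l₃∈[|l₁−l₂|,l₁+l₂]=[2,8], have l₃=4  ✓
Σlᵢ = 12 ⇒ even  ✓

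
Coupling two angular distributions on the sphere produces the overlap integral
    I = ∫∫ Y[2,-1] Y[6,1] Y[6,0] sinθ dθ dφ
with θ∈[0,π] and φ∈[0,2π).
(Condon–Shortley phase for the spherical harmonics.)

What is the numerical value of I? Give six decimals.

Rules hold: Σm=0, L=14 even, 4≤6≤8.
N = 5·13·13 = 845
Δ = 2!·2!·10!/15! = 1/90090
Racah Σ t=0..2: t=0:+1/69120 t=1:−1/14400 t=2:+1/69120 = -7/172800
⇒ 3j(2 6 6; 0 0 0)² = 14/715, sgn -1
Racah Σ t=1..2: t=1:−1/34560 t=2:+1/28800 = 1/172800
⇒ 3j(2 6 6; -1 1 0)² = 1/1430, sgn +1
4πI² = N·(3j₀)²·(3jₘ)² = 7/605
I = -1·√(0.0115702/4π) = -0.03034355

-0.030344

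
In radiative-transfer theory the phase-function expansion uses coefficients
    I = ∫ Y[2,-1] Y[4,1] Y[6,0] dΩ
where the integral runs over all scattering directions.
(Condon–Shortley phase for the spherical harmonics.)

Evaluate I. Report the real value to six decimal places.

Checks pass: Σm=0; 12 even; l₃=6∈[2,6].
(2·2+1)(2·4+1)(2·6+1) = 585
Δ: 0! 4! 8! / 13! → 1/6435
sum: t=0:+1/2304 = 1/2304
3j²(2 4 6; 0 0 0) = Δ·Π!·Σ² = 5/143  (sign +1)
sum: t=0:+1/4320 = 1/4320
3j²(2 4 6; -1 1 0) = Δ·Π!·Σ² = 8/429  (sign +1)
combine: 4πI² = 585·5/143·8/429 = 600/1573
take √, sign +1: I = 0.17422334

0.174223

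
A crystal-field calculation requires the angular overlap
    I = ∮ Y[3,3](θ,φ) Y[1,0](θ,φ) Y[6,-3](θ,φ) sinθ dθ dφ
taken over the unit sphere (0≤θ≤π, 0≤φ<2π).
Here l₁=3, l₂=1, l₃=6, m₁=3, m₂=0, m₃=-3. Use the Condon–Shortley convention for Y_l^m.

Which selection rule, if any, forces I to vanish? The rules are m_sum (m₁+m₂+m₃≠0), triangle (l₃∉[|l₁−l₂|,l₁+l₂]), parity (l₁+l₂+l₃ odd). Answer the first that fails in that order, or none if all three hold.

triangle

m₁+m₂+m₃ = 3 + 0 − 3 = 0  ✓
triangle: |3−1|=2 ≤ l₃=6 ≤ 3+1=4  ✗
parity: l₁+l₂+l₃ = 10 is even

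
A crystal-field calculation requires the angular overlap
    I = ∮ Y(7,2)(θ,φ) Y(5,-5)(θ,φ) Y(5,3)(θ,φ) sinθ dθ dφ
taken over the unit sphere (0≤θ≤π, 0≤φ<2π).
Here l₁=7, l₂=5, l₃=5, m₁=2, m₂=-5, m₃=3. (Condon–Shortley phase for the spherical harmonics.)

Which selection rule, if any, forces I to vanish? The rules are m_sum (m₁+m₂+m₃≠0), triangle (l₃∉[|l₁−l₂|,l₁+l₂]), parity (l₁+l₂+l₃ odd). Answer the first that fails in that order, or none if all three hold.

parity

m₁+m₂+m₃ = 2 − 5 + 3 = 0  ✓
triangle: |7−5|=2 ≤ l₃=5 ≤ 7+5=12  ✓
parity: l₁+l₂+l₃ = 17 is odd  ✗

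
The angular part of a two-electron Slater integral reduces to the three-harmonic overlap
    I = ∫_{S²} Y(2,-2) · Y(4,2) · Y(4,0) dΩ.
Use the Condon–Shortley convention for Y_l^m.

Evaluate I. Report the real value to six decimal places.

-0.190365

m-sum 0 ✓  L=10 even ✓  2≤4≤6 ✓
Π(2lᵢ+1) = 5×9×9 = 405
triangle coeff Δ(2,4,4) = 1/13860
Σ_t [0,2]: t=0:+1/192 t=1:−1/36 t=2:+1/192 = -5/288
(3j)²=20/693 [(2 4 4; 0 0 0)], sign=-1
Σ_t [2,2]: t=2:+1/192 = 1/192
(3j)²=3/77 [(2 4 4; -2 2 0)], sign=+1
⇒ 4πI² = 2700/5929
I = (-1)√(2700/5929/(4π)) = -0.19036462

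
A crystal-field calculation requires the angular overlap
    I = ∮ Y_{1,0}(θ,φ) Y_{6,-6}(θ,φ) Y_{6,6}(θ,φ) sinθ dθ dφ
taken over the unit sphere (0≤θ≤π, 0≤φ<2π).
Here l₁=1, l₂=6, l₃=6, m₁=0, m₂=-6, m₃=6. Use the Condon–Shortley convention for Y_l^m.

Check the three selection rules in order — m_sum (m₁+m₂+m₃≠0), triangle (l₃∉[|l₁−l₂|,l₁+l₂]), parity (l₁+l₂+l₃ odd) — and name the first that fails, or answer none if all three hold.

parity

m₁+m₂+m₃ = 0 − 6 + 6 = 0  ✓
triangle: |1−6|=5 ≤ l₃=6 ≤ 1+6=7  ✓
parity: l₁+l₂+l₃ = 13 is odd  ✗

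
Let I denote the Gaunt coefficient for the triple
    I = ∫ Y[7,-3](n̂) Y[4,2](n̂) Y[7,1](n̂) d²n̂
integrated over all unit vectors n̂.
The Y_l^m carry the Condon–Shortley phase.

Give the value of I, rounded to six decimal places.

0.058708

Checks pass: Σm=0; 18 even; l₃=7∈[3,11].
(2·7+1)(2·4+1)(2·7+1) = 2025
Δ: 4! 10! 4! / 19! → 1/58198140
sum: t=0:+1/17418240 t=1:−1/622080 t=2:+1/230400 t=3:−1/622080 t=4:+1/17418240 = 1/806400
3j²(7 4 7; 0 0 0) = Δ·Π!·Σ² = 2268/230945  (sign -1)
sum: t=2:+1/7741440 t=3:−1/1088640 t=4:+1/1658880 = -13/69672960
3j²(7 4 7; -3 2 1) = Δ·Π!·Σ² = 325/149226  (sign -1)
combine: 4πI² = 2025·2268/230945·325/149226 = 546750/12623809
take √, sign +1: I = 0.05870759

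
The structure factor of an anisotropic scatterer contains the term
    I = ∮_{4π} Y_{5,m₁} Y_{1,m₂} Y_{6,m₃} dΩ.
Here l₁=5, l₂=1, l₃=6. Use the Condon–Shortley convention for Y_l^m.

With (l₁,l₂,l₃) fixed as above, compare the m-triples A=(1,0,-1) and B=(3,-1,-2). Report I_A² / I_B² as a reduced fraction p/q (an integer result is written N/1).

35/6

Same 5,1,6: normalisation and zero-m 3j drop out of the ratio.
A: Δ: 0! 10! 2! / 13! → 1/858; sum: t=0:+1/17280 = 1/17280; 3j²(5 1 6; 1 0 -1) = Δ·Π!·Σ² = 35/858  (sign -1)
B: Δ: 0! 10! 2! / 13! → 1/858; sum: t=0:+1/161280 = 1/161280; 3j²(5 1 6; 3 -1 -2) = Δ·Π!·Σ² = 1/143  (sign +1)
I_A²/I_B² = (35/858)/(1/143) = 35/6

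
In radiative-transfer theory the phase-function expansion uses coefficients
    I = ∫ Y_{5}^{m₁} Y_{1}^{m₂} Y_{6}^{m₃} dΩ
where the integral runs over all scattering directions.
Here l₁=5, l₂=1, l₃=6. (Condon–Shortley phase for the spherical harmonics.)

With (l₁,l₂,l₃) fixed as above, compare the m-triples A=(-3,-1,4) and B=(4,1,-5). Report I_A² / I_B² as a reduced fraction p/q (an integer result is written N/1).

Same 5,1,6: normalisation and zero-m 3j drop out of the ratio.
A: Δ: 0! 10! 2! / 13! → 1/858; sum: t=0:+1/161280 = 1/161280; 3j²(5 1 6; -3 -1 4) = Δ·Π!·Σ² = 15/286  (sign +1)
B: Δ: 0! 10! 2! / 13! → 1/858; sum: t=0:+1/725760 = 1/725760; 3j²(5 1 6; 4 1 -5) = Δ·Π!·Σ² = 5/78  (sign -1)
I_A²/I_B² = (15/286)/(5/78) = 9/11

9/11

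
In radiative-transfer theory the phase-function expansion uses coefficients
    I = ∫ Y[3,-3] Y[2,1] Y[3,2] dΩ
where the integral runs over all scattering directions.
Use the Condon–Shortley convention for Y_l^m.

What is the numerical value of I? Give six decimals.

-0.210261

Checks pass: Σm=0; 8 even; l₃=3∈[1,5].
(2·3+1)(2·2+1)(2·3+1) = 245
Δ: 2! 4! 2! / 9! → 1/3780
sum: t=0:+1/24 t=1:−1/4 t=2:+1/24 = -1/6
3j²(3 2 3; 0 0 0) = Δ·Π!·Σ² = 4/105  (sign +1)
sum: t=2:+1/48 = 1/48
3j²(3 2 3; -3 1 2) = Δ·Π!·Σ² = 5/84  (sign -1)
combine: 4πI² = 245·4/105·5/84 = 5/9
take √, sign -1: I = -0.21026104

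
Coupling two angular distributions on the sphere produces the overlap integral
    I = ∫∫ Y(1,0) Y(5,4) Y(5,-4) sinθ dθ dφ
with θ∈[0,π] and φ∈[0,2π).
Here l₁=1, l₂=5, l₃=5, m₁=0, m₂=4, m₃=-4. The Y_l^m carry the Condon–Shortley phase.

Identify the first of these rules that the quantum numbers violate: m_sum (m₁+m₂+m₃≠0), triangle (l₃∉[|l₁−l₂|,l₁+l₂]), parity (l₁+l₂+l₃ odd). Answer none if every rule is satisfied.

m₁+m₂+m₃ = 0 + 4 − 4 = 0  ✓
triangle: |1−5|=4 ≤ l₃=5 ≤ 1+5=6  ✓
parity: l₁+l₂+l₃ = 11 is odd  ✗

parity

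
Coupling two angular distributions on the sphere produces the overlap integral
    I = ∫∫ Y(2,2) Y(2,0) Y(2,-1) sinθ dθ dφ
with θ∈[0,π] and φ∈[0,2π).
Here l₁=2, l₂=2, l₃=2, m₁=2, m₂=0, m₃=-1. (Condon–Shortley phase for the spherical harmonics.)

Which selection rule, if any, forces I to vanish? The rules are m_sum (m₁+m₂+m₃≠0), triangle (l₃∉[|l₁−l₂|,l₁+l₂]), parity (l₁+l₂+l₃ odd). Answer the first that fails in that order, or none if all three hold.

azimuthal sum: 2 + 0 − 1 = 1  ✗
0 ≤ 2 ≤ 4 (triangle on l)
L = 2 + 2 + 2 = 6 (even)

m_sum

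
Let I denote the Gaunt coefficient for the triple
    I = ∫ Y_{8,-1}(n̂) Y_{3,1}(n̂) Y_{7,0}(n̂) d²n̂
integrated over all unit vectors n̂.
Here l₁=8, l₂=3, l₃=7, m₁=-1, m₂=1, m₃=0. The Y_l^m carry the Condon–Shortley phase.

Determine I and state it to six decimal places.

Checks pass: Σm=0; 18 even; l₃=7∈[5,11].
(2·8+1)(2·3+1)(2·7+1) = 1785
Δ: 4! 12! 2! / 19! → 1/5290740
sum: t=1:−1/7257600 t=2:+1/2073600 t=3:−1/7257600 = 1/4838400
3j²(8 3 7; 0 0 0) = Δ·Π!·Σ² = 252/20995  (sign -1)
sum: t=2:+1/4838400 t=3:−1/3110400 t=4:+1/29030400 = -1/12441600
3j²(8 3 7; -1 1 0) = Δ·Π!·Σ² = 343/125970  (sign +1)
combine: 4πI² = 1785·252/20995·343/125970 = 302526/5185765
take √, sign -1: I = -0.06813496

-0.068135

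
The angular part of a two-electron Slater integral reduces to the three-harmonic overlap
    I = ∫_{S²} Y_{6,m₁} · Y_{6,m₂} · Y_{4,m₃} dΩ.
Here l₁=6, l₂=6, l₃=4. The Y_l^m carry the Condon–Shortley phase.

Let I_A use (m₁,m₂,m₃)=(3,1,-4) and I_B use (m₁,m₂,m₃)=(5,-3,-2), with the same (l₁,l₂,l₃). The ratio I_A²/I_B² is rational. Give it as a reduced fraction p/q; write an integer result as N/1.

Shared (l₁,l₂,l₃)=(6,6,4): N and (l;000)² cancel in I_A²/I_B².
A: Δ = 8!·4!·4!/17! = 1/15315300; Racah Σ t=3..3: t=3:−1/414720 = -1/414720; ⇒ 3j(6 6 4; 3 1 -4)² = 49/2431, sgn -1
B: Δ = 8!·4!·4!/17! = 1/15315300; Racah Σ t=0..1: t=0:+1/1451520 t=1:−1/483840 = -1/725760; ⇒ 3j(6 6 4; 5 -3 -2)² = 24/1547, sgn -1
I_A²/I_B² = (49/2431)/(24/1547) = 343/264

343/264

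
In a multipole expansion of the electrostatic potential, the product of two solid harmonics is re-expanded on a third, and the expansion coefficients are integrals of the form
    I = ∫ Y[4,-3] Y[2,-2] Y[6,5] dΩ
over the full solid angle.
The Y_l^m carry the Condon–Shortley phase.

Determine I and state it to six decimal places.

Checks pass: Σm=0; 12 even; l₃=6∈[2,6].
(2·4+1)(2·2+1)(2·6+1) = 585
Δ: 0! 8! 4! / 13! → 1/6435
sum: t=0:+1/2304 = 1/2304
3j²(4 2 6; 0 0 0) = Δ·Π!·Σ² = 5/143  (sign +1)
sum: t=0:+1/120960 = 1/120960
3j²(4 2 6; -3 -2 5) = Δ·Π!·Σ² = 2/39  (sign -1)
combine: 4πI² = 585·5/143·2/39 = 150/143
take √, sign -1: I = -0.28891672

-0.288917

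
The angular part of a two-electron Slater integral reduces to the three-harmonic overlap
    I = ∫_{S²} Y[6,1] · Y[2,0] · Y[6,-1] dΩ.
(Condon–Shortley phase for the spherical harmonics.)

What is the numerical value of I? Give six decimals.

-0.149094

Checks pass: Σm=0; 14 even; l₃=6∈[4,8].
(2·6+1)(2·2+1)(2·6+1) = 845
Δ: 2! 10! 2! / 15! → 1/90090
sum: t=0:+1/69120 t=1:−1/14400 t=2:+1/69120 = -7/172800
3j²(6 2 6; 0 0 0) = Δ·Π!·Σ² = 14/715  (sign -1)
sum: t=0:+1/57600 t=1:−1/17280 t=2:+1/120960 = -13/403200
3j²(6 2 6; 1 0 -1) = Δ·Π!·Σ² = 13/770  (sign +1)
combine: 4πI² = 845·14/715·13/770 = 169/605
take √, sign -1: I = -0.14909419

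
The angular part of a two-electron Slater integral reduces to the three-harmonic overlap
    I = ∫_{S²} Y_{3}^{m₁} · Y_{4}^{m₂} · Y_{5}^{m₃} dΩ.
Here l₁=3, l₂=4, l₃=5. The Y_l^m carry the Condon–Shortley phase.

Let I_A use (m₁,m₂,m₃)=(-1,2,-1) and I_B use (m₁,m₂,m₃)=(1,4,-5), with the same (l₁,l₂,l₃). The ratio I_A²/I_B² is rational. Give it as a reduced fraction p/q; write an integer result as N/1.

Same 3,4,5: normalisation and zero-m 3j drop out of the ratio.
A: Δ: 2! 4! 6! / 13! → 1/180180; sum: t=0:+1/34560 t=1:−1/720 t=2:+1/384 = 43/34560; 3j²(3 4 5; -1 2 -1) = Δ·Π!·Σ² = 1849/180180  (sign +1)
B: Δ: 2! 4! 6! / 13! → 1/180180; sum: t=2:+1/34560 = 1/34560; 3j²(3 4 5; 1 4 -5) = Δ·Π!·Σ² = 14/429  (sign +1)
I_A²/I_B² = (1849/180180)/(14/429) = 1849/5880

1849/5880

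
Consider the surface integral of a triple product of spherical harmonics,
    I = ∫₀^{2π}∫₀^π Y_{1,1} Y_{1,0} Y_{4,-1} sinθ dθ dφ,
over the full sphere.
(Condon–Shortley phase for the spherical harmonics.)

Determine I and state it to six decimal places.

0.000000

l₃=4 ∉ [0,2] — triangle fails ⇒ I = 0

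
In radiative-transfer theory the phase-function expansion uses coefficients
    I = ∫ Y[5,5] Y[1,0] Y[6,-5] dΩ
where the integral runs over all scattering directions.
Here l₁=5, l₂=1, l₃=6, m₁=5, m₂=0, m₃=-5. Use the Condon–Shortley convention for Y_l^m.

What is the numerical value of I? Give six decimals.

-0.135514

Checks pass: Σm=0; 12 even; l₃=6∈[4,6].
(2·5+1)(2·1+1)(2·6+1) = 429
Δ: 0! 10! 2! / 13! → 1/858
sum: t=0:+1/14400 = 1/14400
3j²(5 1 6; 0 0 0) = Δ·Π!·Σ² = 6/143  (sign +1)
sum: t=0:+1/3628800 = 1/3628800
3j²(5 1 6; 5 0 -5) = Δ·Π!·Σ² = 1/78  (sign -1)
combine: 4πI² = 429·6/143·1/78 = 3/13
take √, sign -1: I = -0.13551395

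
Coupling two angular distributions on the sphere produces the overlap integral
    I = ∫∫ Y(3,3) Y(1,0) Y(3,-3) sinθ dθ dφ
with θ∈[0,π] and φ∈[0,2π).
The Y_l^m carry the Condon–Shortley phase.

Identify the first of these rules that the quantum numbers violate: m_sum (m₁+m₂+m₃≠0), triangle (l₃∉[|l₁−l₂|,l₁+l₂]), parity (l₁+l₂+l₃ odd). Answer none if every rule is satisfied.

azimuthal sum: 3 + 0 − 3 = 0  ✓
2 ≤ 3 ≤ 4 (triangle on l)  ✓
L = 3 + 1 + 3 = 7 (odd)  ✗

parity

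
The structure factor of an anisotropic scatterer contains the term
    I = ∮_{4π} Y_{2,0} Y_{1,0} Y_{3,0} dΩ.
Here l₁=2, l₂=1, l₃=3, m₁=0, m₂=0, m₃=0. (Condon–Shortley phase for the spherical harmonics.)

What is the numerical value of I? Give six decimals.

Rules hold: Σm=0, L=6 even, 1≤3≤3.
N = 5·3·7 = 105
Δ = 0!·4!·2!/7! = 1/105
Racah Σ t=0..0: t=0:+1/4 = 1/4
⇒ 3j(2 1 3; 0 0 0)² = 3/35, sgn -1
(m-triple is (0,0,0) — same symbol as above.)
4πI² = N·(3j₀)²·(3jₘ)² = 27/35
I = +1·√(0.771429/4π) = 0.24776670

0.247767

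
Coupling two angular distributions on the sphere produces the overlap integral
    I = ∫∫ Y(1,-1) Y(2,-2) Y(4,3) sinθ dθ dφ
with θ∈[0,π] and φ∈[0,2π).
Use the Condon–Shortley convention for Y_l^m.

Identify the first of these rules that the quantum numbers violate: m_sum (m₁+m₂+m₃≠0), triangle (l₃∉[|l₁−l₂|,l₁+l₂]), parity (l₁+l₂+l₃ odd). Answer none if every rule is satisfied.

azimuthal sum: -1 − 2 + 3 = 0  ✓
1 ≤ 4 ≤ 3 (triangle on l)  ✗
L = 1 + 2 + 4 = 7 (odd)

triangle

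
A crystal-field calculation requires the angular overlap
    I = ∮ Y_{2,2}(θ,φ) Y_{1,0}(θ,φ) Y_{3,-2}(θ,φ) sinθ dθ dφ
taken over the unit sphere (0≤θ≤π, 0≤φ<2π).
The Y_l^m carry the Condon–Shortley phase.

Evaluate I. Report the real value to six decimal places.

0.184674

Checks pass: Σm=0; 6 even; l₃=3∈[1,3].
(2·2+1)(2·1+1)(2·3+1) = 105
Δ: 0! 4! 2! / 7! → 1/105
sum: t=0:+1/4 = 1/4
3j²(2 1 3; 0 0 0) = Δ·Π!·Σ² = 3/35  (sign -1)
sum: t=0:+1/24 = 1/24
3j²(2 1 3; 2 0 -2) = Δ·Π!·Σ² = 1/21  (sign -1)
combine: 4πI² = 105·3/35·1/21 = 3/7
take √, sign +1: I = 0.18467439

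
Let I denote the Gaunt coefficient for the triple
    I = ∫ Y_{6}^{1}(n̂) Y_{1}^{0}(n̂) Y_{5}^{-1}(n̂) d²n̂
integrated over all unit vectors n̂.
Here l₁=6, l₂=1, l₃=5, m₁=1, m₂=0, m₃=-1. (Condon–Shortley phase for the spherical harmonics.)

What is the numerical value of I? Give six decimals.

-0.241725

Rules hold: Σm=0, L=12 even, 5≤5≤7.
N = 13·3·11 = 429
Δ = 2!·10!·0!/13! = 1/858
Racah Σ t=1..1: t=1:−1/14400 = -1/14400
⇒ 3j(6 1 5; 0 0 0)² = 6/143, sgn +1
Racah Σ t=1..1: t=1:−1/17280 = -1/17280
⇒ 3j(6 1 5; 1 0 -1)² = 35/858, sgn -1
4πI² = N·(3j₀)²·(3jₘ)² = 105/143
I = -1·√(0.734266/4π) = -0.24172507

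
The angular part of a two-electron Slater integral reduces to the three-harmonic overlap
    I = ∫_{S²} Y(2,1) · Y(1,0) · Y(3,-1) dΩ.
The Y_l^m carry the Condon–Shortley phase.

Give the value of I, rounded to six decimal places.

-0.233597

m-sum 0 ✓  L=6 even ✓  1≤3≤3 ✓
Π(2lᵢ+1) = 5×3×7 = 105
triangle coeff Δ(2,1,3) = 1/105
Σ_t [0,0]: t=0:+1/4 = 1/4
(3j)²=3/35 [(2 1 3; 0 0 0)], sign=-1
Σ_t [0,0]: t=0:+1/6 = 1/6
(3j)²=8/105 [(2 1 3; 1 0 -1)], sign=+1
⇒ 4πI² = 24/35
I = (-1)√(24/35/(4π)) = -0.23359668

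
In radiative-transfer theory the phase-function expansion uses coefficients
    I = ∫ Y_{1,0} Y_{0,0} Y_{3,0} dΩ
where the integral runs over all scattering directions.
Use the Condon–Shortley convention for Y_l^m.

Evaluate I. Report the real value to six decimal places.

|1−0|≤3≤1+0 violated ⇒ I = 0

0.000000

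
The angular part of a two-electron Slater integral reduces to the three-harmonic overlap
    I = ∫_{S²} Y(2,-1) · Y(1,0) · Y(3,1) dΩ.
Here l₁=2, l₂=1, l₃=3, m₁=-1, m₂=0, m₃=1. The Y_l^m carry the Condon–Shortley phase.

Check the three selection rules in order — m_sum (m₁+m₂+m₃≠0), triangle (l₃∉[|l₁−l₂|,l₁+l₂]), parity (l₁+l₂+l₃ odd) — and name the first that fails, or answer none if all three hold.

none

azimuthal sum: -1 + 0 + 1 = 0  ✓
1 ≤ 3 ≤ 3 (triangle on l)  ✓
L = 2 + 1 + 3 = 6 (even)  ✓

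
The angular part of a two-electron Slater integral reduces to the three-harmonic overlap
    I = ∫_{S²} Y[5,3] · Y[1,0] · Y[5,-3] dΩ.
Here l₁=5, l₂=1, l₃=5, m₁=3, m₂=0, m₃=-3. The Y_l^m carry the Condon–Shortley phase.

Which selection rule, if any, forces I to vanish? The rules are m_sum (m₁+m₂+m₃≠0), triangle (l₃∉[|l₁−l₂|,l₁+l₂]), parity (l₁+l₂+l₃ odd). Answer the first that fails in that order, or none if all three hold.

azimuthal sum: 3 + 0 − 3 = 0  ✓
4 ≤ 5 ≤ 6 (triangle on l)  ✓
L = 5 + 1 + 5 = 11 (odd)  ✗

parity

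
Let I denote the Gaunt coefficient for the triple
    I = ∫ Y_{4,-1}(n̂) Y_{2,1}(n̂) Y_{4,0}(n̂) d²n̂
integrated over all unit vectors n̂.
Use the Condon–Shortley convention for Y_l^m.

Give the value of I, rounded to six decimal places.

m-sum 0 ✓  L=10 even ✓  2≤4≤6 ✓
Π(2lᵢ+1) = 9×5×9 = 405
triangle coeff Δ(4,2,4) = 1/13860
Σ_t [0,2]: t=0:+1/192 t=1:−1/36 t=2:+1/192 = -5/288
(3j)²=20/693 [(4 2 4; 0 0 0)], sign=-1
Σ_t [1,2]: t=1:−1/96 t=2:+1/72 = 1/288
(3j)²=1/462 [(4 2 4; -1 1 0)], sign=+1
⇒ 4πI² = 150/5929
I = (-1)√(150/5929/(4π)) = -0.04486937

-0.044869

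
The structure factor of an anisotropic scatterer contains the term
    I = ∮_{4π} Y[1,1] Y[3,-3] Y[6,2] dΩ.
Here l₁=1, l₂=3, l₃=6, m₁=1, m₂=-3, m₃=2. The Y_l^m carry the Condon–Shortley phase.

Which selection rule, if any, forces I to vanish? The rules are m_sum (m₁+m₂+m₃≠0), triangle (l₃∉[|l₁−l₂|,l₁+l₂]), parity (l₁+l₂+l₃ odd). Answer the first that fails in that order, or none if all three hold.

Σmᵢ = 0  ✓
l₃∈[|l₁−l₂|,l₁+l₂]=[2,4], have l₃=6  ✗
Σlᵢ = 10 ⇒ even

triangle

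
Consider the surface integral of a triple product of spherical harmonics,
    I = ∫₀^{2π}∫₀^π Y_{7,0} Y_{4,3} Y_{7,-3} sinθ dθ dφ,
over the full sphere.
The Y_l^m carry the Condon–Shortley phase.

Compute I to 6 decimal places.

0.094835

m-sum 0 ✓  L=18 even ✓  3≤7≤11 ✓
Π(2lᵢ+1) = 15×9×15 = 2025
triangle coeff Δ(7,4,7) = 1/58198140
Σ_t [0,4]: t=0:+1/17418240 t=1:−1/622080 t=2:+1/230400 t=3:−1/622080 t=4:+1/17418240 = 1/806400
(3j)²=2268/230945 [(7 4 7; 0 0 0)], sign=-1
Σ_t [3,4]: t=3:−1/2488320 t=4:+1/4354560 = -1/5806080
(3j)²=525/92378 [(7 4 7; 0 3 -3)], sign=-1
⇒ 4πI² = 241116750/2133423721
I = (+1)√(241116750/2133423721/(4π)) = 0.09483534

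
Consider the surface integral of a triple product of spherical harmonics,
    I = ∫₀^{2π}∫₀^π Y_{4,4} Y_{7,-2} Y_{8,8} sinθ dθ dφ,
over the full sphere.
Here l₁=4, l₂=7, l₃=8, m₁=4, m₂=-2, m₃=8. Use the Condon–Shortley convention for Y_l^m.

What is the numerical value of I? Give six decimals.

0.000000

m-sum = 4 − 2 + 8 = 10 ≠ 0 ⇒ I = 0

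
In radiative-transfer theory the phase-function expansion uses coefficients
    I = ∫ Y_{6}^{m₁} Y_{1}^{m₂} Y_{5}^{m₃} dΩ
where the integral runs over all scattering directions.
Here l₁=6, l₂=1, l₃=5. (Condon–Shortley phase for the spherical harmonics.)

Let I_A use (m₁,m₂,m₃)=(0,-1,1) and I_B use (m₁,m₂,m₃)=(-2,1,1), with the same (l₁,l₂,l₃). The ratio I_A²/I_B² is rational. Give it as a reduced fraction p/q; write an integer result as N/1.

15/28

Same 6,1,5: normalisation and zero-m 3j drop out of the ratio.
A: Δ: 2! 10! 0! / 13! → 1/858; sum: t=0:+1/34560 = 1/34560; 3j²(6 1 5; 0 -1 1) = Δ·Π!·Σ² = 5/286  (sign +1)
B: Δ: 2! 10! 0! / 13! → 1/858; sum: t=2:+1/34560 = 1/34560; 3j²(6 1 5; -2 1 1) = Δ·Π!·Σ² = 14/429  (sign +1)
I_A²/I_B² = (5/286)/(14/429) = 15/28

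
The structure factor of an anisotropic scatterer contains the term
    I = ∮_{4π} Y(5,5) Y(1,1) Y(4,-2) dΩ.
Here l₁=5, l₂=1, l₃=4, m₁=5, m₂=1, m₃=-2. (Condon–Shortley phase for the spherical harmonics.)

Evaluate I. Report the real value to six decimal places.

0.000000

m-sum = 5 + 1 − 2 = 4 ≠ 0 ⇒ I = 0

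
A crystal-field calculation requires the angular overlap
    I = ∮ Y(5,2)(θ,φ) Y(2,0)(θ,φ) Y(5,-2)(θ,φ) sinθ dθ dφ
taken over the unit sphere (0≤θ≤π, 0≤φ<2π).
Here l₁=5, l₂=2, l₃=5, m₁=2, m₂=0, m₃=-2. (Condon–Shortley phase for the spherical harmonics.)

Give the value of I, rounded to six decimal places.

Rules hold: Σm=0, L=12 even, 3≤5≤7.
N = 11·5·11 = 605
Δ = 2!·8!·2!/13! = 1/38610
Racah Σ t=0..2: t=0:+1/2880 t=1:−1/576 t=2:+1/2880 = -1/960
⇒ 3j(5 2 5; 0 0 0)² = 10/429, sgn +1
Racah Σ t=0..2: t=0:+1/2880 t=1:−1/1440 t=2:+1/20160 = -1/3360
⇒ 3j(5 2 5; 2 0 -2)² = 6/715, sgn +1
4πI² = N·(3j₀)²·(3jₘ)² = 20/169
I = +1·√(0.118343/4π) = 0.09704356

0.097044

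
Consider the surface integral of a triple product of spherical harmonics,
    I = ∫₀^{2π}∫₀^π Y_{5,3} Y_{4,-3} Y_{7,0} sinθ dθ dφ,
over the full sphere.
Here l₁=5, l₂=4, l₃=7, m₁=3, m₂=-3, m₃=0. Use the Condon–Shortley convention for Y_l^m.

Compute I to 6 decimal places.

-0.132164

Rules hold: Σm=0, L=16 even, 1≤7≤9.
N = 11·9·15 = 1485
Δ = 2!·8!·6!/17! = 1/6126120
Racah Σ t=0..2: t=0:+1/69120 t=1:−1/20736 t=2:+1/69120 = -1/51840
⇒ 3j(5 4 7; 0 0 0)² = 280/21879, sgn +1
Racah Σ t=0..1: t=0:+1/345600 t=1:−1/3628800 = 19/7257600
⇒ 3j(5 4 7; 3 -3 0)² = 2527/218790, sgn -1
4πI² = N·(3j₀)²·(3jₘ)² = 353780/1611753
I = -1·√(0.2195/4π) = -0.13216378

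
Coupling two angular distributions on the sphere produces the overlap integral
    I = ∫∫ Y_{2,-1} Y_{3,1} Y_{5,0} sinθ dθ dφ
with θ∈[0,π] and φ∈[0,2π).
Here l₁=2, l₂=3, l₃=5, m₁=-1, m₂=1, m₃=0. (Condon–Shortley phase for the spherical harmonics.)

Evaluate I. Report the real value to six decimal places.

m-sum 0 ✓  L=10 even ✓  1≤5≤5 ✓
Π(2lᵢ+1) = 5×7×11 = 385
triangle coeff Δ(2,3,5) = 1/2310
Σ_t [0,0]: t=0:+1/144 = 1/144
(3j)²=10/231 [(2 3 5; 0 0 0)], sign=-1
Σ_t [0,0]: t=0:+1/288 = 1/288
(3j)²=5/231 [(2 3 5; -1 1 0)], sign=-1
⇒ 4πI² = 250/693
I = (+1)√(250/693/(4π)) = 0.16943318

0.169433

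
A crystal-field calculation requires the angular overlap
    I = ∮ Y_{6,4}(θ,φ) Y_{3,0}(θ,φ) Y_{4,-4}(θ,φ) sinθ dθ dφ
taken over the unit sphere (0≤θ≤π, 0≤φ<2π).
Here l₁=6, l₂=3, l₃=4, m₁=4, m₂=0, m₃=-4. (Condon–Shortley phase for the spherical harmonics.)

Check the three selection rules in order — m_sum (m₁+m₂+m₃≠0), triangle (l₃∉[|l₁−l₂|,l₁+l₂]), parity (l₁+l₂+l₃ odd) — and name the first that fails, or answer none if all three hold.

parity

Σmᵢ = 0  ✓
l₃∈[|l₁−l₂|,l₁+l₂]=[3,9], have l₃=4  ✓
Σlᵢ = 13 ⇒ odd  ✗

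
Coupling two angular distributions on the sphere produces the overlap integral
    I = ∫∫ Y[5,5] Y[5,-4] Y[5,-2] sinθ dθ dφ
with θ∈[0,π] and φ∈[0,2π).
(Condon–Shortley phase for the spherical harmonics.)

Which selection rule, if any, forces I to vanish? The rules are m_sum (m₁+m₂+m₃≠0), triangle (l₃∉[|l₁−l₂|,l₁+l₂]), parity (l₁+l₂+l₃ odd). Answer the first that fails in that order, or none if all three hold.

m_sum

m₁+m₂+m₃ = 5 − 4 − 2 = -1  ✗
triangle: |5−5|=0 ≤ l₃=5 ≤ 5+5=10
parity: l₁+l₂+l₃ = 15 is odd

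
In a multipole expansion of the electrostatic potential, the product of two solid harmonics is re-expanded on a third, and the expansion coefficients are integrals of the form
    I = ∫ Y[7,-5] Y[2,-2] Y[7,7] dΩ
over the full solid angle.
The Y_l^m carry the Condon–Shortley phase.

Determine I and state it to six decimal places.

Rules hold: Σm=0, L=16 even, 5≤7≤9.
N = 15·5·15 = 1125
Δ = 2!·12!·2!/17! = 1/185640
Racah Σ t=0..2: t=0:+1/2419200 t=1:−1/518400 t=2:+1/2419200 = -1/907200
⇒ 3j(7 2 7; 0 0 0)² = 56/3315, sgn +1
Racah Σ t=0..0: t=0:+1/1916006400 = 1/1916006400
⇒ 3j(7 2 7; -5 -2 7)² = 1/340, sgn +1
4πI² = N·(3j₀)²·(3jₘ)² = 210/3757
I = +1·√(0.0558957/4π) = 0.06669359

0.066694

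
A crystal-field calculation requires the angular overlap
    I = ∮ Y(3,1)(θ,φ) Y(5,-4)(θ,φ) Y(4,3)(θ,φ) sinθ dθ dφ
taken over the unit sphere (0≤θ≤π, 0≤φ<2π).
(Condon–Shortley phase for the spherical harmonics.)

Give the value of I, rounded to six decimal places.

0.042401

Checks pass: Σm=0; 12 even; l₃=4∈[2,8].
(2·3+1)(2·5+1)(2·4+1) = 693
Δ: 4! 2! 6! / 13! → 1/180180
sum: t=1:−1/576 t=2:+1/144 t=3:−1/576 = 1/288
3j²(3 5 4; 0 0 0) = Δ·Π!·Σ² = 20/1001  (sign +1)
sum: t=0:+1/5760 t=1:−1/4320 = -1/17280
3j²(3 5 4; 1 -4 3) = Δ·Π!·Σ² = 7/4290  (sign +1)
combine: 4πI² = 693·20/1001·7/4290 = 42/1859
take √, sign +1: I = 0.04240138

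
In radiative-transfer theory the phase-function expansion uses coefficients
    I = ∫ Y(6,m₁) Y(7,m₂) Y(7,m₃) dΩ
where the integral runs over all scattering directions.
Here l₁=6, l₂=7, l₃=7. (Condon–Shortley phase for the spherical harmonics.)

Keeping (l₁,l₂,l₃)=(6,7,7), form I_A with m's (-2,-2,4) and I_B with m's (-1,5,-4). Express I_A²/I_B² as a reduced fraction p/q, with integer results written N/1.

80/99

Shared (l₁,l₂,l₃)=(6,7,7): N and (l;000)² cancel in I_A²/I_B².
A: Δ = 6!·6!·8!/21! = 1/2444321880; Racah Σ t=2..5: t=2:+1/24883200 t=3:−1/6220800 t=4:+1/11612160 t=5:−1/174182400 = -1/24883200; ⇒ 3j(6 7 7; -2 -2 4)² = 28/4199, sgn +1
B: Δ = 6!·6!·8!/21! = 1/2444321880; Racah Σ t=4..6: t=4:+1/69672960 t=5:−1/29030400 t=6:+1/124416000 = -1/82944000; ⇒ 3j(6 7 7; -1 5 -4)² = 693/83980, sgn +1
I_A²/I_B² = (28/4199)/(693/83980) = 80/99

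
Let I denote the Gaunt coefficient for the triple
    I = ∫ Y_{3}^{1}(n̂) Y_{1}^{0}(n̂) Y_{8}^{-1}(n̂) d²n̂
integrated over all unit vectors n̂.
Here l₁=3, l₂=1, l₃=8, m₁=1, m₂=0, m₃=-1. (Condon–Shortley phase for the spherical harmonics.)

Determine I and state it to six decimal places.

0.000000

|3−1|≤8≤3+1 violated ⇒ I = 0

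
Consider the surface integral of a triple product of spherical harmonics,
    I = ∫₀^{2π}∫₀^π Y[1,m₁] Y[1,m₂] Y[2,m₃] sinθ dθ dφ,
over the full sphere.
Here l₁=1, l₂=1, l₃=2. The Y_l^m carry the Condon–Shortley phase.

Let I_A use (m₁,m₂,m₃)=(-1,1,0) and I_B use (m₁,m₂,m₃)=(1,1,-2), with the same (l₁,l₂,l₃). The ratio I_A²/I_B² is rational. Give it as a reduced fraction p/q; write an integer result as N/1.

1/6

l's match ⇒ only the (l;m) 3-j factors differ between A and B.
A: triangle coeff Δ(1,1,2) = 1/30; Σ_t [0,0]: t=0:+1/4 = 1/4; (3j)²=1/30 [(1 1 2; -1 1 0)], sign=+1
B: triangle coeff Δ(1,1,2) = 1/30; Σ_t [0,0]: t=0:+1/4 = 1/4; (3j)²=1/5 [(1 1 2; 1 1 -2)], sign=+1
I_A²/I_B² = (1/30)/(1/5) = 1/6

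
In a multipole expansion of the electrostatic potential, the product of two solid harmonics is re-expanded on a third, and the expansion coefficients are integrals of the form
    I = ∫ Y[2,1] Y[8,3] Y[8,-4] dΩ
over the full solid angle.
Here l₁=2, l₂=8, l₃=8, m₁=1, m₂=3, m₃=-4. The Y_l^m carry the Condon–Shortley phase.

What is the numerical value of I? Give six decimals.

0.146979

m-sum 0 ✓  L=18 even ✓  6≤8≤10 ✓
Π(2lᵢ+1) = 5×17×17 = 1445
triangle coeff Δ(2,8,8) = 1/348840
Σ_t [0,2]: t=0:+1/116121600 t=1:−1/25401600 t=2:+1/116121600 = -1/45158400
(3j)²=24/1615 [(2 8 8; 0 0 0)], sign=-1
Σ_t [0,1]: t=0:+1/479001600 t=1:−1/174182400 = -1/273715200
(3j)²=49/3876 [(2 8 8; 1 3 -4)], sign=-1
⇒ 4πI² = 98/361
I = (+1)√(98/361/(4π)) = 0.14697873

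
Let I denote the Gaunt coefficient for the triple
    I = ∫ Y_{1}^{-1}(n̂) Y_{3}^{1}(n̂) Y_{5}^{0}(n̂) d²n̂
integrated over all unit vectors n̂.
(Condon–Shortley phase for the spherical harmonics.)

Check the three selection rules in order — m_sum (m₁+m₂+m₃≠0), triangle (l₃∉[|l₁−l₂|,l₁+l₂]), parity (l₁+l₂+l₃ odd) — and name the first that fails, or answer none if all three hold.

azimuthal sum: -1 + 1 + 0 = 0  ✓
2 ≤ 5 ≤ 4 (triangle on l)  ✗
L = 1 + 3 + 5 = 9 (odd)

triangle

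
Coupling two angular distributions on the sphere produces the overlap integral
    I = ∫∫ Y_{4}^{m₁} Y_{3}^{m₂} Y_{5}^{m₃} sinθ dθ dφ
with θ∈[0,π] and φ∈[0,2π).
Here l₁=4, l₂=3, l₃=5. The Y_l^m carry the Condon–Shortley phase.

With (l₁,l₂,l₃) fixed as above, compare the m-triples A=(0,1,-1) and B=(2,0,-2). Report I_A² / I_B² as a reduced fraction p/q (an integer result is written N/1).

605/42

Shared (l₁,l₂,l₃)=(4,3,5): N and (l;000)² cancel in I_A²/I_B².
A: Δ = 2!·6!·4!/13! = 1/180180; Racah Σ t=0..2: t=0:+1/2304 t=1:−1/216 t=2:+1/384 = -11/6912; ⇒ 3j(4 3 5; 0 1 -1)² = 11/1638, sgn -1
B: Δ = 2!·6!·4!/13! = 1/180180; Racah Σ t=0..2: t=0:+1/576 t=1:−1/480 t=2:+1/8640 = -1/4320; ⇒ 3j(4 3 5; 2 0 -2)² = 1/2145, sgn +1
I_A²/I_B² = (11/1638)/(1/2145) = 605/42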